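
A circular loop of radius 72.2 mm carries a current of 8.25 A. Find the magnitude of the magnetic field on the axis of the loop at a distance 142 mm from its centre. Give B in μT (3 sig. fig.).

On the axis of a circular loop, B = μ₀IR² / [2(R²+z²)^(3/2)].
R² + z² = (0.0722)² + (0.142)² = 0.02538 m², and (R²+z²)^(3/2) = 4.04×10⁻³ m³.
B = (4π×10⁻⁷ × 8.25 × 0.005213) / (2 × 4.04×10⁻³) = 6.68×10⁻⁶ T.

B ≈ 6.68 μT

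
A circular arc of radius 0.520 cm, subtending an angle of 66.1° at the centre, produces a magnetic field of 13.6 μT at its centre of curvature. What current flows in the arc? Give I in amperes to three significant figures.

For a circular arc, B = μ₀Iφ/(4πR) with φ in radians; here φ = 1.154 rad.
So I = 4πRB/(μ₀φ) = 4π × 0.0052 × 1.36×10⁻⁵ / (4π×10⁻⁷ × 1.154) = 0.613 A.

I ≈ 0.613 A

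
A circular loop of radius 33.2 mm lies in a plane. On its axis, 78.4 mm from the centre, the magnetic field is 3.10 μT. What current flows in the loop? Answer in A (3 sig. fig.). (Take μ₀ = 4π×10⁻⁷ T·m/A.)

On the axis of a loop, B = μ₀IR²/[2(R²+z²)^(3/2)], so I = 2B(R²+z²)^(3/2)/(μ₀R²).
R² + z² = 0.001102 + 0.006147 = 0.007249 m²; raised to 3/2 gives 6.17×10⁻⁴ m³.
I = 2 × 3.10×10⁻⁶ × 6.17×10⁻⁴ / (1.26×10⁻⁶ × 0.001102) = 2.76 A.

I ≈ 2.76 A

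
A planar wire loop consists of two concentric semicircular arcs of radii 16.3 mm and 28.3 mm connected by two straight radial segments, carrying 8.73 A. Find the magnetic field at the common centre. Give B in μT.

B ≈ 71.3 μT

The radial connectors point toward the centre, so dl × r̂ = 0 and they contribute nothing.
Each semicircle gives μ₀I/(4R): inner arc 1.68×10⁻⁴ T, outer arc 9.69×10⁻⁵ T.
The two arcs carry current in opposite angular senses, so their fields oppose: B = |1.68×10⁻⁴ − 9.69×10⁻⁵| = 7.13×10⁻⁵ T.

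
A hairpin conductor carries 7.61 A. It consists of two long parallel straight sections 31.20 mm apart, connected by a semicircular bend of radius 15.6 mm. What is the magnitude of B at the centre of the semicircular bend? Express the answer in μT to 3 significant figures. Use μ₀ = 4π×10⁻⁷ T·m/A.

The semicircular arc contributes B_arc = μ₀I·π/(4πR) = μ₀I/(4R) = 1.53×10⁻⁴ T.
Each semi-infinite lead is at perpendicular distance R = 0.0156 m from the centre, with the perpendicular foot at its near end, so it contributes μ₀I/(4πR); both point the same way, together 9.76×10⁻⁵ T.
Arc and leads all point the same direction: B = 1.53×10⁻⁴ + 9.76×10⁻⁵ = 2.51×10⁻⁴ T.

B ≈ 251 μT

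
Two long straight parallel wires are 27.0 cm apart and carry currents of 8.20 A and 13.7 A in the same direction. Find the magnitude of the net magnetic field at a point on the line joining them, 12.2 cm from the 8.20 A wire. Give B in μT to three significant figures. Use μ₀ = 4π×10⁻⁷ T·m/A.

B ≈ 5.07 μT

Each long wire gives B = μ₀I/(2πd). Distances are d₁ = 0.122 m and d₂ = 0.148 m.
B₁ = 1.34×10⁻⁵ T, B₂ = 1.85×10⁻⁵ T.
Between parallel currents the two contributions point in opposite directions, so they subtract. B = |B₁ − B₂| = |1.34×10⁻⁵ − 1.85×10⁻⁵| = 5.07×10⁻⁶ T.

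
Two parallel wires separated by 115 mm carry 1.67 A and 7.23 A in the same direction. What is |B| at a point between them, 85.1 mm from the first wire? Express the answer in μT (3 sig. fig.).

B ≈ 44.4 μT

Each long wire gives B = μ₀I/(2πd). Distances are d₁ = 0.0851 m and d₂ = 0.0299 m.
B₁ = 3.92×10⁻⁶ T, B₂ = 4.84×10⁻⁵ T.
Between parallel currents the two contributions point in opposite directions, so they subtract. B = |B₁ − B₂| = |3.92×10⁻⁶ − 4.84×10⁻⁵| = 4.44×10⁻⁵ T.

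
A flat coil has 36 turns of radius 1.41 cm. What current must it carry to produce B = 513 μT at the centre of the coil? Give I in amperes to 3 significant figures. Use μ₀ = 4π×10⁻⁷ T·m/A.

I ≈ 0.320 A

For an N-turn coil, B = Nμ₀I/(2R) with R = 0.0141 m, so I = 2RB/(Nμ₀) = 2 × 0.0141 × 5.13×10⁻⁴ / (36 × 4π×10⁻⁷) = 0.320 A.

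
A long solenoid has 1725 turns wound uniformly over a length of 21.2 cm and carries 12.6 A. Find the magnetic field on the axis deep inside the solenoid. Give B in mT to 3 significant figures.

Inside a long solenoid, B = μ₀nI with n = 8137 turns/m.
B = 4π×10⁻⁷ × 8137 × 12.6 = 0.129 T.

B ≈ 129 mT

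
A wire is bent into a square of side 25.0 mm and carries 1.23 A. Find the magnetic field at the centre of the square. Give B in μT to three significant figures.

Each side is a finite straight segment at perpendicular distance d = a/(2 tan(π/4)) = 0.0125 m from the centre, with end-angles ±π/4.
One side contributes B₁ = (μ₀I/4πd)·2 sin(π/4) = 1.39×10⁻⁵ T.
All 4 sides add in the same direction: B = 4 × 1.39×10⁻⁵ = 5.57×10⁻⁵ T.

B ≈ 55.7 μT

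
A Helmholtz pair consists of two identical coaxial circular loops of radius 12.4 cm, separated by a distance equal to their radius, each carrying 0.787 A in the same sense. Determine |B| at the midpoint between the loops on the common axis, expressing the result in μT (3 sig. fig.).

Each loop contributes B = μ₀IR²/[2(R²+z²)^(3/2)] on the axis, with z measured from that loop.
Loop 1 (z = 0.062 m): B₁ = 2.85×10⁻⁶ T. Loop 2 (z = 0.062 m): B₂ = 2.85×10⁻⁶ T.
The fields add: B = B₁ + B₂ = 5.71×10⁻⁶ T.

B ≈ 5.71 μT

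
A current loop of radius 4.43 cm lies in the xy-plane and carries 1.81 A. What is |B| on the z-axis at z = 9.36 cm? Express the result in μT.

On the axis of a circular loop, B = μ₀IR² / [2(R²+z²)^(3/2)].
R² + z² = (0.0443)² + (0.0936)² = 0.01072 m², and (R²+z²)^(3/2) = 1.11×10⁻³ m³.
B = (4π×10⁻⁷ × 1.81 × 0.001962) / (2 × 1.11×10⁻³) = 2.01×10⁻⁶ T.

B ≈ 2.01 μT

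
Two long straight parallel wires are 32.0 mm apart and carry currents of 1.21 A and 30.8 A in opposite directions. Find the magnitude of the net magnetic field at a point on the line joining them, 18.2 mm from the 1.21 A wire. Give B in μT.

Each long wire gives B = μ₀I/(2πd). Distances are d₁ = 0.0182 m and d₂ = 0.0138 m.
B₁ = 1.33×10⁻⁵ T, B₂ = 4.46×10⁻⁴ T.
Between antiparallel currents both contributions point the same way, so they add. B = B₁ + B₂ = 1.33×10⁻⁵ + 4.46×10⁻⁴ = 4.60×10⁻⁴ T.

B ≈ 460 μT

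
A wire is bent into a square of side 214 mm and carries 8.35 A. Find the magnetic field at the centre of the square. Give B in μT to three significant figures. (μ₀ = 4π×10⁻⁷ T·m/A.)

Each side is a finite straight segment at perpendicular distance d = a/(2 tan(π/4)) = 0.107 m from the centre, with end-angles ±π/4.
One side contributes B₁ = (μ₀I/4πd)·2 sin(π/4) = 1.10×10⁻⁵ T.
All 4 sides add in the same direction: B = 4 × 1.10×10⁻⁵ = 4.41×10⁻⁵ T.

B ≈ 44.1 μT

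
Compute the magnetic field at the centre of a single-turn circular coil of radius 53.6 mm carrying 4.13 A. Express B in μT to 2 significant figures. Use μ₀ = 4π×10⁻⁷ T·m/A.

B ≈ 48 μT

At the centre of a circular loop the Biot–Savart law gives B = μ₀I/(2R).
B = (4π×10⁻⁷ × 4.13) / (2 × 0.0536) = 4.84×10⁻⁵ T.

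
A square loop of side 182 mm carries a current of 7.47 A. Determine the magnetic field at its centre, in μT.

B ≈ 46.4 μT

Each side is a finite straight segment at perpendicular distance d = a/(2 tan(π/4)) = 0.091 m from the centre, with end-angles ±π/4.
One side contributes B₁ = (μ₀I/4πd)·2 sin(π/4) = 1.16×10⁻⁵ T.
All 4 sides add in the same direction: B = 4 × 1.16×10⁻⁵ = 4.64×10⁻⁵ T.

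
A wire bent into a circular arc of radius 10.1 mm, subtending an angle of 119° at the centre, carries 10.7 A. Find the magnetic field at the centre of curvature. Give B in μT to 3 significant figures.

B ≈ 220 μT

The Biot–Savart field of a circular arc at its centre is B = μ₀Iφ/(4πR), with φ = 2.077 rad.
B = (4π×10⁻⁷ × 10.7 × 2.077) / (4π × 0.0101) = 2.20×10⁻⁴ T.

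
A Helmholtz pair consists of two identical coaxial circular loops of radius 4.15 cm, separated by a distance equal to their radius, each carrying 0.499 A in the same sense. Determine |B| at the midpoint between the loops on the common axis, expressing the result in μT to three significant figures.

B ≈ 10.8 μT

Each loop contributes B = μ₀IR²/[2(R²+z²)^(3/2)] on the axis, with z measured from that loop.
Loop 1 (z = 0.02075 m): B₁ = 5.41×10⁻⁶ T. Loop 2 (z = 0.02075 m): B₂ = 5.41×10⁻⁶ T.
The fields add: B = B₁ + B₂ = 1.08×10⁻⁵ T.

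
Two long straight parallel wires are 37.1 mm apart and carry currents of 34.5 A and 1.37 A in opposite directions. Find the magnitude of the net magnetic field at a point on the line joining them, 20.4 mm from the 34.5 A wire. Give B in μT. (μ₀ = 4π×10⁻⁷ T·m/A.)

Each long wire gives B = μ₀I/(2πd). Distances are d₁ = 0.0204 m and d₂ = 0.0167 m.
B₁ = 3.38×10⁻⁴ T, B₂ = 1.64×10⁻⁵ T.
Between antiparallel currents both contributions point the same way, so they add. B = B₁ + B₂ = 3.38×10⁻⁴ + 1.64×10⁻⁵ = 3.55×10⁻⁴ T.

B ≈ 355 μT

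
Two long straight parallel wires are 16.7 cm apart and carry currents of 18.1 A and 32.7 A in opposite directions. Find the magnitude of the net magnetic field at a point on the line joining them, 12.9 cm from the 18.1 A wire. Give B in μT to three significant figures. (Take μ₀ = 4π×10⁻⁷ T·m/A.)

Each long wire gives B = μ₀I/(2πd). Distances are d₁ = 0.129 m and d₂ = 0.038 m.
B₁ = 2.81×10⁻⁵ T, B₂ = 1.72×10⁻⁴ T.
Between antiparallel currents both contributions point the same way, so they add. B = B₁ + B₂ = 2.81×10⁻⁵ + 1.72×10⁻⁴ = 2.00×10⁻⁴ T.

B ≈ 200 μT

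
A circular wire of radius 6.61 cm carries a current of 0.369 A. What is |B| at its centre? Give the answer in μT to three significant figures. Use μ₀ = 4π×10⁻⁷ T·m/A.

At the centre of a circular loop the Biot–Savart law gives B = μ₀I/(2R).
B = (4π×10⁻⁷ × 0.369) / (2 × 0.0661) = 3.51×10⁻⁶ T.

B ≈ 3.51 μT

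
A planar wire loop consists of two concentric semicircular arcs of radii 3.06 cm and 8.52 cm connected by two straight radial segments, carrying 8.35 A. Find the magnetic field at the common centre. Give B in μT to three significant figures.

The radial connectors point toward the centre, so dl × r̂ = 0 and they contribute nothing.
Each semicircle gives μ₀I/(4R): inner arc 8.57×10⁻⁵ T, outer arc 3.08×10⁻⁵ T.
The two arcs carry current in opposite angular senses, so their fields oppose: B = |8.57×10⁻⁵ − 3.08×10⁻⁵| = 5.49×10⁻⁵ T.

B ≈ 54.9 μT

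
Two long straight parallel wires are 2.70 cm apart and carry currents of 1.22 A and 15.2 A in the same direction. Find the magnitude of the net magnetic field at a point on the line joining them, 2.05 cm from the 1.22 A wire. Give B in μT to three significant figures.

Each long wire gives B = μ₀I/(2πd). Distances are d₁ = 0.0205 m and d₂ = 0.0065 m.
B₁ = 1.19×10⁻⁵ T, B₂ = 4.68×10⁻⁴ T.
Between parallel currents the two contributions point in opposite directions, so they subtract. B = |B₁ − B₂| = |1.19×10⁻⁵ − 4.68×10⁻⁴| = 4.56×10⁻⁴ T.

B ≈ 456 μT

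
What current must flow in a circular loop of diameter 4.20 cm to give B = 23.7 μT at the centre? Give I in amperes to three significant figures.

I ≈ 0.792 A

At the centre of a circular loop B = μ₀I/(2R), so I = 2RB/μ₀.
With R = 0.021 m, I = 2 × 0.021 × 2.37×10⁻⁵ / (4π×10⁻⁷) = 0.792 A.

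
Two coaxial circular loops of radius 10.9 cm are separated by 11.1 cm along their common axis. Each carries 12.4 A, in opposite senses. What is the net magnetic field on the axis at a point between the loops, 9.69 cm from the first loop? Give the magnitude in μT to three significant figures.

Each loop contributes B = μ₀IR²/[2(R²+z²)^(3/2)] on the axis, with z measured from that loop.
Loop 1 (z = 0.0969 m): B₁ = 2.98×10⁻⁵ T. Loop 2 (z = 0.0141 m): B₂ = 6.97×10⁻⁵ T.
The fields oppose: B = |B₁ − B₂| = 3.99×10⁻⁵ T.

B ≈ 39.9 μT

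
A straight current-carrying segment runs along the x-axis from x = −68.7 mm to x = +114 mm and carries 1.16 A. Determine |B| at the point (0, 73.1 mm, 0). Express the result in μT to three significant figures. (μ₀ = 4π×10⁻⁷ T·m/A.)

For a finite straight segment, B = (μ₀I/4πd)(sinθ₁ + sinθ₂), where θ₁, θ₂ are the angles from the perpendicular to each end.
The perpendicular distance is d = 0.0731 m; the end-offsets along the wire are a = 0.0687 m and b = 0.114 m.
sinθ₁ = 0.0687/√(0.0687²+0.0731²) = 0.6848; sinθ₂ = 0.114/√(0.114²+0.0731²) = 0.8418.
B = (4π×10⁻⁷ × 1.16) / (4π × 0.0731) × (0.6848 + 0.8418) = 2.42×10⁻⁶ T.

B ≈ 2.42 μT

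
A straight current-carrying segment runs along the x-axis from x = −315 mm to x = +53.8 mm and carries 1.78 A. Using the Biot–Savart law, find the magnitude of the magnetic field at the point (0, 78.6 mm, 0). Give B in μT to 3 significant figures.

B ≈ 3.48 μT

For a finite straight segment, B = (μ₀I/4πd)(sinθ₁ + sinθ₂), where θ₁, θ₂ are the angles from the perpendicular to each end.
The perpendicular distance is d = 0.0786 m; the end-offsets along the wire are a = 0.315 m and b = 0.0538 m.
sinθ₁ = 0.315/√(0.315²+0.0786²) = 0.9703; sinθ₂ = 0.0538/√(0.0538²+0.0786²) = 0.5648.
B = (4π×10⁻⁷ × 1.78) / (4π × 0.0786) × (0.9703 + 0.5648) = 3.48×10⁻⁶ T.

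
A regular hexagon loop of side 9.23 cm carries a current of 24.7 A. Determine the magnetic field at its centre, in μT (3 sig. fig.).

B ≈ 185 μT

Each side is a finite straight segment at perpendicular distance d = a/(2 tan(π/6)) = 0.07993 m from the centre, with end-angles ±π/6.
One side contributes B₁ = (μ₀I/4πd)·2 sin(π/6) = 3.09×10⁻⁵ T.
All 6 sides add in the same direction: B = 6 × 3.09×10⁻⁵ = 1.85×10⁻⁴ T.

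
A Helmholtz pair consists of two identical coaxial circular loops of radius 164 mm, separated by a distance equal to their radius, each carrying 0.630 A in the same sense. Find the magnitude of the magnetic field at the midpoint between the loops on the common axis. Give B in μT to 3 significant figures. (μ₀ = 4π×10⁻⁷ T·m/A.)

Each loop contributes B = μ₀IR²/[2(R²+z²)^(3/2)] on the axis, with z measured from that loop.
Loop 1 (z = 0.082 m): B₁ = 1.73×10⁻⁶ T. Loop 2 (z = 0.082 m): B₂ = 1.73×10⁻⁶ T.
The fields add: B = B₁ + B₂ = 3.45×10⁻⁶ T.

B ≈ 3.45 μT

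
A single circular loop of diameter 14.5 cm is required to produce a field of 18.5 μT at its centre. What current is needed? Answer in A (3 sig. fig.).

I ≈ 2.13 A

At the centre of a circular loop B = μ₀I/(2R), so I = 2RB/μ₀.
With R = 0.0725 m, I = 2 × 0.0725 × 1.85×10⁻⁵ / (4π×10⁻⁷) = 2.13 A.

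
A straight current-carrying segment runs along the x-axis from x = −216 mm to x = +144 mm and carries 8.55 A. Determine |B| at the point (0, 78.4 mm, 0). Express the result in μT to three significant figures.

B ≈ 19.8 μT

For a finite straight segment, B = (μ₀I/4πd)(sinθ₁ + sinθ₂), where θ₁, θ₂ are the angles from the perpendicular to each end.
The perpendicular distance is d = 0.0784 m; the end-offsets along the wire are a = 0.216 m and b = 0.144 m.
sinθ₁ = 0.216/√(0.216²+0.0784²) = 0.9400; sinθ₂ = 0.144/√(0.144²+0.0784²) = 0.8783.
B = (4π×10⁻⁷ × 8.55) / (4π × 0.0784) × (0.9400 + 0.8783) = 1.98×10⁻⁵ T.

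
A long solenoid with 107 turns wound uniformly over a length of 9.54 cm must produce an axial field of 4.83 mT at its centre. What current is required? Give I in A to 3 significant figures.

Inside a long solenoid B = μ₀nI with n = 1122 m⁻¹, so I = B/(μ₀n).
I = 4.83×10⁻³ / (4π×10⁻⁷ × 1122) = 3.43 A.

I ≈ 3.43 A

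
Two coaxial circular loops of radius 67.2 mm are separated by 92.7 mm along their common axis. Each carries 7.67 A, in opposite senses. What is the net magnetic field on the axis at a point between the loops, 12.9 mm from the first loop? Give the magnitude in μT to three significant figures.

Each loop contributes B = μ₀IR²/[2(R²+z²)^(3/2)] on the axis, with z measured from that loop.
Loop 1 (z = 0.0129 m): B₁ = 6.79×10⁻⁵ T. Loop 2 (z = 0.0798 m): B₂ = 1.92×10⁻⁵ T.
The fields oppose: B = |B₁ − B₂| = 4.88×10⁻⁵ T.

B ≈ 48.8 μT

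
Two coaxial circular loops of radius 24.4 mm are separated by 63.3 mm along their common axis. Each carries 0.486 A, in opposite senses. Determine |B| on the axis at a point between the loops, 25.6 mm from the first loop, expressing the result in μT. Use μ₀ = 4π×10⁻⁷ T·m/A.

Each loop contributes B = μ₀IR²/[2(R²+z²)^(3/2)] on the axis, with z measured from that loop.
Loop 1 (z = 0.0256 m): B₁ = 4.11×10⁻⁶ T. Loop 2 (z = 0.0377 m): B₂ = 2.01×10⁻⁶ T.
The fields oppose: B = |B₁ − B₂| = 2.10×10⁻⁶ T.

B ≈ 2.10 μT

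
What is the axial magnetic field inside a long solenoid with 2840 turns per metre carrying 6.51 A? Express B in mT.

B ≈ 23.2 mT

Inside a long solenoid, B = μ₀nI with n = 2840 turns/m.
B = 4π×10⁻⁷ × 2840 × 6.51 = 2.32×10⁻² T.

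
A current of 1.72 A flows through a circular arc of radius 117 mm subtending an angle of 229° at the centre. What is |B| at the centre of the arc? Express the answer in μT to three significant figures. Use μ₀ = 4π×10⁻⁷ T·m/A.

The Biot–Savart field of a circular arc at its centre is B = μ₀Iφ/(4πR), with φ = 3.997 rad.
B = (4π×10⁻⁷ × 1.72 × 3.997) / (4π × 0.117) = 5.88×10⁻⁶ T.

B ≈ 5.88 μT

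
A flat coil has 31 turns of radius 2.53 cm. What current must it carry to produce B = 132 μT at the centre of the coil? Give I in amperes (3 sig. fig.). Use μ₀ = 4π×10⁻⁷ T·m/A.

I ≈ 0.171 A

For an N-turn coil, B = Nμ₀I/(2R) with R = 0.0253 m, so I = 2RB/(Nμ₀) = 2 × 0.0253 × 1.32×10⁻⁴ / (31 × 4π×10⁻⁷) = 0.171 A.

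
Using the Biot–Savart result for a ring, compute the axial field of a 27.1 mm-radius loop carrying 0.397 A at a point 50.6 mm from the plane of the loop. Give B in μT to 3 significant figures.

On the axis of a circular loop, B = μ₀IR² / [2(R²+z²)^(3/2)].
R² + z² = (0.0271)² + (0.0506)² = 0.003295 m², and (R²+z²)^(3/2) = 1.89×10⁻⁴ m³.
B = (4π×10⁻⁷ × 0.397 × 0.0007344) / (2 × 1.89×10⁻⁴) = 9.69×10⁻⁷ T.

B ≈ 0.969 μT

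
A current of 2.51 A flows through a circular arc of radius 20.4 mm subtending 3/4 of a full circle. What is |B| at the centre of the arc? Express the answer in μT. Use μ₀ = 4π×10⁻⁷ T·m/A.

The Biot–Savart field of a circular arc at its centre is B = μ₀Iφ/(4πR), with φ = 4.712 rad.
B = (4π×10⁻⁷ × 2.51 × 4.712) / (4π × 0.0204) = 5.80×10⁻⁵ T.

B ≈ 58.0 μT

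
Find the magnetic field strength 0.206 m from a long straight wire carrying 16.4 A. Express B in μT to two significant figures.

B ≈ 16 μT

For an infinitely long straight wire, B = μ₀I/(2πd).
B = (4π×10⁻⁷ × 16.4) / (2π × 0.206) = 1.59×10⁻⁵ T.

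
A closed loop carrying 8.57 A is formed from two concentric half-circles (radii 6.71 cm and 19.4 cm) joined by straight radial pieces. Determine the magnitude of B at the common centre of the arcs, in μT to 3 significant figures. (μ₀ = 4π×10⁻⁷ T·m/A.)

B ≈ 26.2 μT

The radial connectors point toward the centre, so dl × r̂ = 0 and they contribute nothing.
Each semicircle gives μ₀I/(4R): inner arc 4.01×10⁻⁵ T, outer arc 1.39×10⁻⁵ T.
The two arcs carry current in opposite angular senses, so their fields oppose: B = |4.01×10⁻⁵ − 1.39×10⁻⁵| = 2.62×10⁻⁵ T.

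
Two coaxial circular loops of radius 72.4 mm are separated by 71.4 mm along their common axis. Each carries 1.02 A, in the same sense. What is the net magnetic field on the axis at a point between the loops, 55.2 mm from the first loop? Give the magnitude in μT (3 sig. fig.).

B ≈ 12.7 μT

Each loop contributes B = μ₀IR²/[2(R²+z²)^(3/2)] on the axis, with z measured from that loop.
Loop 1 (z = 0.0552 m): B₁ = 4.45×10⁻⁶ T. Loop 2 (z = 0.0162 m): B₂ = 8.23×10⁻⁶ T.
The fields add: B = B₁ + B₂ = 1.27×10⁻⁵ T.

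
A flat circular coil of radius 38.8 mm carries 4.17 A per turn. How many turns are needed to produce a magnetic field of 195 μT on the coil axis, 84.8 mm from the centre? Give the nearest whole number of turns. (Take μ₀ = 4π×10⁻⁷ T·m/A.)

N = 40

For an N-turn coil, B = Nμ₀IR²/[2(R²+z²)^(3/2)]. A single turn gives B₁ = 4.86×10⁻⁶ T with R = 0.0388 m, z = 0.0848 m.
N = B/B₁ = 1.95×10⁻⁴ / 4.86×10⁻⁶ = 40.09.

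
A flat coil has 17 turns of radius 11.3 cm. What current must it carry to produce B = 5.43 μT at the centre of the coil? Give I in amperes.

For an N-turn coil, B = Nμ₀I/(2R) with R = 0.113 m, so I = 2RB/(Nμ₀) = 2 × 0.113 × 5.43×10⁻⁶ / (17 × 4π×10⁻⁷) = 5.74×10⁻² A.

I ≈ 0.0574 A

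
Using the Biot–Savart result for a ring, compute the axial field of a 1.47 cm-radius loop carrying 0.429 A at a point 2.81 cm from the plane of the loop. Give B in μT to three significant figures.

On the axis of a circular loop, B = μ₀IR² / [2(R²+z²)^(3/2)].
R² + z² = (0.0147)² + (0.0281)² = 0.001006 m², and (R²+z²)^(3/2) = 3.19×10⁻⁵ m³.
B = (4π×10⁻⁷ × 0.429 × 0.0002161) / (2 × 3.19×10⁻⁵) = 1.83×10⁻⁶ T.

B ≈ 1.83 μT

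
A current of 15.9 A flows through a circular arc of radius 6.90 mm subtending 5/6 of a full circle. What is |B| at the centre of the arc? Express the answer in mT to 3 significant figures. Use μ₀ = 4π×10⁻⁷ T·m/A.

The Biot–Savart field of a circular arc at its centre is B = μ₀Iφ/(4πR), with φ = 5.236 rad.
B = (4π×10⁻⁷ × 15.9 × 5.236) / (4π × 0.0069) = 1.21×10⁻³ T.

B ≈ 1.21 mT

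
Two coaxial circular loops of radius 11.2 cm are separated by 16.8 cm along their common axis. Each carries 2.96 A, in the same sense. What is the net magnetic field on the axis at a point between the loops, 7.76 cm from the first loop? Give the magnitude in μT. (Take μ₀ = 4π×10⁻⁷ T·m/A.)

B ≈ 17.0 μT

Each loop contributes B = μ₀IR²/[2(R²+z²)^(3/2)] on the axis, with z measured from that loop.
Loop 1 (z = 0.0776 m): B₁ = 9.22×10⁻⁶ T. Loop 2 (z = 0.0904 m): B₂ = 7.82×10⁻⁶ T.
The fields add: B = B₁ + B₂ = 1.70×10⁻⁵ T.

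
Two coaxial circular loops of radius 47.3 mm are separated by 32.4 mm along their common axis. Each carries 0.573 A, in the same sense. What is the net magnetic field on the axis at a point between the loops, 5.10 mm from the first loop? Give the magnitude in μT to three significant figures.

Each loop contributes B = μ₀IR²/[2(R²+z²)^(3/2)] on the axis, with z measured from that loop.
Loop 1 (z = 0.0051 m): B₁ = 7.48×10⁻⁶ T. Loop 2 (z = 0.0273 m): B₂ = 4.95×10⁻⁶ T.
The fields add: B = B₁ + B₂ = 1.24×10⁻⁵ T.

B ≈ 12.4 μT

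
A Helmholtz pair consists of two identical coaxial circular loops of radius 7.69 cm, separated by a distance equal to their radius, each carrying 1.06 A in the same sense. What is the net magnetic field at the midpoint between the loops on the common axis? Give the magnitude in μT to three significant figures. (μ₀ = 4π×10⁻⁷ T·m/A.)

B ≈ 12.4 μT

Each loop contributes B = μ₀IR²/[2(R²+z²)^(3/2)] on the axis, with z measured from that loop.
Loop 1 (z = 0.03845 m): B₁ = 6.20×10⁻⁶ T. Loop 2 (z = 0.03845 m): B₂ = 6.20×10⁻⁶ T.
The fields add: B = B₁ + B₂ = 1.24×10⁻⁵ T.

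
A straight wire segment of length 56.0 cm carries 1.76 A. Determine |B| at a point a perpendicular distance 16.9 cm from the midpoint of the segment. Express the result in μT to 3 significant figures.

B ≈ 1.78 μT

For a finite straight segment, B = (μ₀I/4πd)(sinθ₁ + sinθ₂), where θ₁, θ₂ are the angles from the perpendicular to each end.
The perpendicular from the point meets the wire at its midpoint, so each end is L/2 = 0.28 m away along the wire.
sinθ₁ = 0.28/√(0.28²+0.169²) = 0.8561; sinθ₂ = 0.28/√(0.28²+0.169²) = 0.8561.
B = (4π×10⁻⁷ × 1.76) / (4π × 0.169) × (0.8561 + 0.8561) = 1.78×10⁻⁶ T.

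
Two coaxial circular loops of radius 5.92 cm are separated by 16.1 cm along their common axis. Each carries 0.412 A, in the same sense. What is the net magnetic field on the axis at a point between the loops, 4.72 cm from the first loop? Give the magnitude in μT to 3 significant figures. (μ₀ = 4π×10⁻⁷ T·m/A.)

Each loop contributes B = μ₀IR²/[2(R²+z²)^(3/2)] on the axis, with z measured from that loop.
Loop 1 (z = 0.0472 m): B₁ = 2.09×10⁻⁶ T. Loop 2 (z = 0.1138 m): B₂ = 4.30×10⁻⁷ T.
The fields add: B = B₁ + B₂ = 2.52×10⁻⁶ T.

B ≈ 2.52 μT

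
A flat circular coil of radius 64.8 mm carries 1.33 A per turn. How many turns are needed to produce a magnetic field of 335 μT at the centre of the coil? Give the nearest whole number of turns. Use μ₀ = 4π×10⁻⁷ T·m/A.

For an N-turn coil, B = Nμ₀I/(2R). A single turn gives B₁ = 1.29×10⁻⁵ T with R = 0.0648 m.
N = B/B₁ = 3.35×10⁻⁴ / 1.29×10⁻⁵ = 25.98.

N = 26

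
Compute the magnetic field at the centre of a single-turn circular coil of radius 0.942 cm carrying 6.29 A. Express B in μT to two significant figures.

B ≈ 420 μT

At the centre of a circular loop the Biot–Savart law gives B = μ₀I/(2R).
B = (4π×10⁻⁷ × 6.29) / (2 × 0.00942) = 4.20×10⁻⁴ T.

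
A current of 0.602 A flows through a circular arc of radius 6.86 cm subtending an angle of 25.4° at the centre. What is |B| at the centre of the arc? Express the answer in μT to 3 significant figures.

The Biot–Savart field of a circular arc at its centre is B = μ₀Iφ/(4πR), with φ = 0.4433 rad.
B = (4π×10⁻⁷ × 0.602 × 0.4433) / (4π × 0.0686) = 3.89×10⁻⁷ T.

B ≈ 0.389 μT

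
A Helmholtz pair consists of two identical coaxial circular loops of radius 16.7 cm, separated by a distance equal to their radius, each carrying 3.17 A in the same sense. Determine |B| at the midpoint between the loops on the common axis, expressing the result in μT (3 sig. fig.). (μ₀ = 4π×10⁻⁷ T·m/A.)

Each loop contributes B = μ₀IR²/[2(R²+z²)^(3/2)] on the axis, with z measured from that loop.
Loop 1 (z = 0.0835 m): B₁ = 8.53×10⁻⁶ T. Loop 2 (z = 0.0835 m): B₂ = 8.53×10⁻⁶ T.
The fields add: B = B₁ + B₂ = 1.71×10⁻⁵ T.

B ≈ 17.1 μT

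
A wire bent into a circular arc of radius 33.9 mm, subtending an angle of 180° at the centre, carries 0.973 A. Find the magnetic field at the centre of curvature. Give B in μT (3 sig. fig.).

The Biot–Savart field of a circular arc at its centre is B = μ₀Iφ/(4πR), with φ = 3.142 rad.
B = (4π×10⁻⁷ × 0.973 × 3.142) / (4π × 0.0339) = 9.02×10⁻⁶ T.

B ≈ 9.02 μT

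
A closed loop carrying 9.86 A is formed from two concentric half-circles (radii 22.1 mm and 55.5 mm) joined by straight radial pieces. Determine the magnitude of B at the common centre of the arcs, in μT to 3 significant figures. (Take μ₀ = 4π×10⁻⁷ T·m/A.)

The radial connectors point toward the centre, so dl × r̂ = 0 and they contribute nothing.
Each semicircle gives μ₀I/(4R): inner arc 1.40×10⁻⁴ T, outer arc 5.58×10⁻⁵ T.
The two arcs carry current in opposite angular senses, so their fields oppose: B = |1.40×10⁻⁴ − 5.58×10⁻⁵| = 8.44×10⁻⁵ T.

B ≈ 84.4 μT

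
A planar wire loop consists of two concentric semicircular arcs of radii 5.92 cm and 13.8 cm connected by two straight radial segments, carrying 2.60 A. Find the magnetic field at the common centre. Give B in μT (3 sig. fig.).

B ≈ 7.88 μT

The radial connectors point toward the centre, so dl × r̂ = 0 and they contribute nothing.
Each semicircle gives μ₀I/(4R): inner arc 1.38×10⁻⁵ T, outer arc 5.92×10⁻⁶ T.
The two arcs carry current in opposite angular senses, so their fields oppose: B = |1.38×10⁻⁵ − 5.92×10⁻⁶| = 7.88×10⁻⁶ T.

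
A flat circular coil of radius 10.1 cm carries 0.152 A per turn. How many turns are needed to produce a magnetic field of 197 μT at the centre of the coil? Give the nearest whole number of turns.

For an N-turn coil, B = Nμ₀I/(2R). A single turn gives B₁ = 9.46×10⁻⁷ T with R = 0.101 m.
N = B/B₁ = 1.97×10⁻⁴ / 9.46×10⁻⁷ = 208.34.

N = 208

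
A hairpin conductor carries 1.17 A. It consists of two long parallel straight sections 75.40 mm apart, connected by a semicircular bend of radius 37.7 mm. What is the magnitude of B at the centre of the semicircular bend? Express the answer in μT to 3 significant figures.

B ≈ 16.0 μT

The semicircular arc contributes B_arc = μ₀I·π/(4πR) = μ₀I/(4R) = 9.75×10⁻⁶ T.
Each semi-infinite lead is at perpendicular distance R = 0.0377 m from the centre, with the perpendicular foot at its near end, so it contributes μ₀I/(4πR); both point the same way, together 6.21×10⁻⁶ T.
Arc and leads all point the same direction: B = 9.75×10⁻⁶ + 6.21×10⁻⁶ = 1.60×10⁻⁵ T.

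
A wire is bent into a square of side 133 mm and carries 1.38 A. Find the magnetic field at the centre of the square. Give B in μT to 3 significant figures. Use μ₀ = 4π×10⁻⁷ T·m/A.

Each side is a finite straight segment at perpendicular distance d = a/(2 tan(π/4)) = 0.0665 m from the centre, with end-angles ±π/4.
One side contributes B₁ = (μ₀I/4πd)·2 sin(π/4) = 2.93×10⁻⁶ T.
All 4 sides add in the same direction: B = 4 × 2.93×10⁻⁶ = 1.17×10⁻⁵ T.

B ≈ 11.7 μT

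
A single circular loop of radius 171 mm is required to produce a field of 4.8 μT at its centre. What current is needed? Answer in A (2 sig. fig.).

At the centre of a circular loop B = μ₀I/(2R), so I = 2RB/μ₀.
With R = 0.171 m, I = 2 × 0.171 × 4.80×10⁻⁶ / (4π×10⁻⁷) = 1.31 A.

I ≈ 1.3 A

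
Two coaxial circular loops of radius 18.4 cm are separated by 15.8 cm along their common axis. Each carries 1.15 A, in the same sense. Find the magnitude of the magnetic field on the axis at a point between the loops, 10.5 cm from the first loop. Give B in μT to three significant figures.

B ≈ 6.06 μT

Each loop contributes B = μ₀IR²/[2(R²+z²)^(3/2)] on the axis, with z measured from that loop.
Loop 1 (z = 0.105 m): B₁ = 2.57×10⁻⁶ T. Loop 2 (z = 0.053 m): B₂ = 3.48×10⁻⁶ T.
The fields add: B = B₁ + B₂ = 6.06×10⁻⁶ T.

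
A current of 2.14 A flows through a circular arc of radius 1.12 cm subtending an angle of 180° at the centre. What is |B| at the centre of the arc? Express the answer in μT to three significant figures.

B ≈ 60.0 μT

The Biot–Savart field of a circular arc at its centre is B = μ₀Iφ/(4πR), with φ = 3.142 rad.
B = (4π×10⁻⁷ × 2.14 × 3.142) / (4π × 0.0112) = 6.00×10⁻⁵ T.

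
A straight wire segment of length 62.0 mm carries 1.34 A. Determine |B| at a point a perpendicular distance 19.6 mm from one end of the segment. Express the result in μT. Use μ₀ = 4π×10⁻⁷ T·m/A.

B ≈ 6.52 μT

For a finite straight segment, B = (μ₀I/4πd)(sinθ₁ + sinθ₂), where θ₁, θ₂ are the angles from the perpendicular to each end.
The perpendicular foot is at one end, so the two end-offsets along the wire are 0 and L = 0.062 m.
sinθ₁ = 0/√(0²+0.0196²) = 0.0000; sinθ₂ = 0.062/√(0.062²+0.0196²) = 0.9535.
B = (4π×10⁻⁷ × 1.34) / (4π × 0.0196) × (0.0000 + 0.9535) = 6.52×10⁻⁶ T.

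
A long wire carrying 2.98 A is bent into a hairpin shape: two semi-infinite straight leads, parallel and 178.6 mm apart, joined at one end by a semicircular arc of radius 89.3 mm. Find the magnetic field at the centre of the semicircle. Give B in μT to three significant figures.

The semicircular arc contributes B_arc = μ₀I·π/(4πR) = μ₀I/(4R) = 1.05×10⁻⁵ T.
Each semi-infinite lead is at perpendicular distance R = 0.0893 m from the centre, with the perpendicular foot at its near end, so it contributes μ₀I/(4πR); both point the same way, together 6.67×10⁻⁶ T.
Arc and leads all point the same direction: B = 1.05×10⁻⁵ + 6.67×10⁻⁶ = 1.72×10⁻⁵ T.

B ≈ 17.2 μT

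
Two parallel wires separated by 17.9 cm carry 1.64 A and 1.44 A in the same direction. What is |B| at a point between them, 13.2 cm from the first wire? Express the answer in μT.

Each long wire gives B = μ₀I/(2πd). Distances are d₁ = 0.132 m and d₂ = 0.047 m.
B₁ = 2.48×10⁻⁶ T, B₂ = 6.13×10⁻⁶ T.
Between parallel currents the two contributions point in opposite directions, so they subtract. B = |B₁ − B₂| = |2.48×10⁻⁶ − 6.13×10⁻⁶| = 3.64×10⁻⁶ T.

B ≈ 3.64 μT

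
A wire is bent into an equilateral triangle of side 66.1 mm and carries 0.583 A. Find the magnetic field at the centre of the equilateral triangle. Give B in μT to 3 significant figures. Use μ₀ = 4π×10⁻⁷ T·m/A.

B ≈ 15.9 μT

Each side is a finite straight segment at perpendicular distance d = a/(2 tan(π/3)) = 0.01908 m from the centre, with end-angles ±π/3.
One side contributes B₁ = (μ₀I/4πd)·2 sin(π/3) = 5.29×10⁻⁶ T.
All 3 sides add in the same direction: B = 3 × 5.29×10⁻⁶ = 1.59×10⁻⁵ T.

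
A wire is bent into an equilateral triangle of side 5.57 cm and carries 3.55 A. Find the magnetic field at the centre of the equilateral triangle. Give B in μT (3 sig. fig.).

Each side is a finite straight segment at perpendicular distance d = a/(2 tan(π/3)) = 0.01608 m from the centre, with end-angles ±π/3.
One side contributes B₁ = (μ₀I/4πd)·2 sin(π/3) = 3.82×10⁻⁵ T.
All 3 sides add in the same direction: B = 3 × 3.82×10⁻⁵ = 1.15×10⁻⁴ T.

B ≈ 115 μT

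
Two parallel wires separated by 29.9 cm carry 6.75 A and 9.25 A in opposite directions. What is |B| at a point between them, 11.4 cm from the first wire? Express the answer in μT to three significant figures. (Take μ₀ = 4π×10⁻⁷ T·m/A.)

Each long wire gives B = μ₀I/(2πd). Distances are d₁ = 0.114 m and d₂ = 0.185 m.
B₁ = 1.18×10⁻⁵ T, B₂ = 1.00×10⁻⁵ T.
Between antiparallel currents both contributions point the same way, so they add. B = B₁ + B₂ = 1.18×10⁻⁵ + 1.00×10⁻⁵ = 2.18×10⁻⁵ T.

B ≈ 21.8 μT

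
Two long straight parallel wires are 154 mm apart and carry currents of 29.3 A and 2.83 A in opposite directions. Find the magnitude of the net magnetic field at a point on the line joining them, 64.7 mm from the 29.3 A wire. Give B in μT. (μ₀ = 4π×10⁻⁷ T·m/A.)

B ≈ 96.9 μT

Each long wire gives B = μ₀I/(2πd). Distances are d₁ = 0.0647 m and d₂ = 0.0893 m.
B₁ = 9.06×10⁻⁵ T, B₂ = 6.34×10⁻⁶ T.
Between antiparallel currents both contributions point the same way, so they add. B = B₁ + B₂ = 9.06×10⁻⁵ + 6.34×10⁻⁶ = 9.69×10⁻⁵ T.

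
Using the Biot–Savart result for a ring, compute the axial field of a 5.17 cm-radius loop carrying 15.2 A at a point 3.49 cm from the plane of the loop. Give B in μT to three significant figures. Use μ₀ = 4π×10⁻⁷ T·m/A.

B ≈ 105 μT

On the axis of a circular loop, B = μ₀IR² / [2(R²+z²)^(3/2)].
R² + z² = (0.0517)² + (0.0349)² = 0.003891 m², and (R²+z²)^(3/2) = 2.43×10⁻⁴ m³.
B = (4π×10⁻⁷ × 15.2 × 0.002673) / (2 × 2.43×10⁻⁴) = 1.05×10⁻⁴ T.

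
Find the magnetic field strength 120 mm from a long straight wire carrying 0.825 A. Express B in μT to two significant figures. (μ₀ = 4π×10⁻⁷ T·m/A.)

B ≈ 1.4 μT

For an infinitely long straight wire, B = μ₀I/(2πd).
B = (4π×10⁻⁷ × 0.825) / (2π × 0.12) = 1.37×10⁻⁶ T.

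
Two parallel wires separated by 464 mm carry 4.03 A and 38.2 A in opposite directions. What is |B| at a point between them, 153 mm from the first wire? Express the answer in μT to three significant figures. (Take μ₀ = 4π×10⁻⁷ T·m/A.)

B ≈ 29.8 μT

Each long wire gives B = μ₀I/(2πd). Distances are d₁ = 0.153 m and d₂ = 0.311 m.
B₁ = 5.27×10⁻⁶ T, B₂ = 2.46×10⁻⁵ T.
Between antiparallel currents both contributions point the same way, so they add. B = B₁ + B₂ = 5.27×10⁻⁶ + 2.46×10⁻⁵ = 2.98×10⁻⁵ T.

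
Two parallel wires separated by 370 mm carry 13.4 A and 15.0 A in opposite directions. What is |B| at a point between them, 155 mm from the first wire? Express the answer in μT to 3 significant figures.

B ≈ 31.2 μT

Each long wire gives B = μ₀I/(2πd). Distances are d₁ = 0.155 m and d₂ = 0.215 m.
B₁ = 1.73×10⁻⁵ T, B₂ = 1.40×10⁻⁵ T.
Between antiparallel currents both contributions point the same way, so they add. B = B₁ + B₂ = 1.73×10⁻⁵ + 1.40×10⁻⁵ = 3.12×10⁻⁵ T.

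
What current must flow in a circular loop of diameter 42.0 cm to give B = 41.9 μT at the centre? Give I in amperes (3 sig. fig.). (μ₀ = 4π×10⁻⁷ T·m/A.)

At the centre of a circular loop B = μ₀I/(2R), so I = 2RB/μ₀.
With R = 0.21 m, I = 2 × 0.21 × 4.19×10⁻⁵ / (4π×10⁻⁷) = 14.0 A.

I ≈ 14.0 A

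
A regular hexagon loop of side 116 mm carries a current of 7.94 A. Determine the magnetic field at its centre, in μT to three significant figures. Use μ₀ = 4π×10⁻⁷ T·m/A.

B ≈ 47.4 μT

Each side is a finite straight segment at perpendicular distance d = a/(2 tan(π/6)) = 0.1005 m from the centre, with end-angles ±π/6.
One side contributes B₁ = (μ₀I/4πd)·2 sin(π/6) = 7.90×10⁻⁶ T.
All 6 sides add in the same direction: B = 6 × 7.90×10⁻⁶ = 4.74×10⁻⁵ T.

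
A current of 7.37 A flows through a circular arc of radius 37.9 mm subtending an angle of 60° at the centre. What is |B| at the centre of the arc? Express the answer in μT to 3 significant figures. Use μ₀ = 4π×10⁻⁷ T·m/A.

The Biot–Savart field of a circular arc at its centre is B = μ₀Iφ/(4πR), with φ = 1.047 rad.
B = (4π×10⁻⁷ × 7.37 × 1.047) / (4π × 0.0379) = 2.04×10⁻⁵ T.

B ≈ 20.4 μT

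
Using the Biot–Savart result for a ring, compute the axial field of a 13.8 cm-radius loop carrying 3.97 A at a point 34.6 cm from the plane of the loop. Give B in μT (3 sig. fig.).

B ≈ 0.919 μT

On the axis of a circular loop, B = μ₀IR² / [2(R²+z²)^(3/2)].
R² + z² = (0.138)² + (0.346)² = 0.1388 m², and (R²+z²)^(3/2) = 5.17×10⁻² m³.
B = (4π×10⁻⁷ × 3.97 × 0.01904) / (2 × 5.17×10⁻²) = 9.19×10⁻⁷ T.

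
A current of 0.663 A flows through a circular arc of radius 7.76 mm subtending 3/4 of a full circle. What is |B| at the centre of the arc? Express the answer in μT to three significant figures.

The Biot–Savart field of a circular arc at its centre is B = μ₀Iφ/(4πR), with φ = 4.712 rad.
B = (4π×10⁻⁷ × 0.663 × 4.712) / (4π × 0.00776) = 4.03×10⁻⁵ T.

B ≈ 40.3 μT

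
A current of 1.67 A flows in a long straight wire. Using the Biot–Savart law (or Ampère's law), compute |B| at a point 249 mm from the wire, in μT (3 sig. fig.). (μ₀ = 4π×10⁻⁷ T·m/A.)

For an infinitely long straight wire, B = μ₀I/(2πd).
B = (4π×10⁻⁷ × 1.67) / (2π × 0.249) = 1.34×10⁻⁶ T.

B ≈ 1.34 μT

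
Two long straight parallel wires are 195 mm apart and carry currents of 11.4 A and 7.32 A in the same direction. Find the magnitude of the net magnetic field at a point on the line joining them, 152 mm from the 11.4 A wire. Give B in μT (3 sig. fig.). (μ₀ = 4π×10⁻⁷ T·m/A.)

B ≈ 19.0 μT

Each long wire gives B = μ₀I/(2πd). Distances are d₁ = 0.152 m and d₂ = 0.043 m.
B₁ = 1.50×10⁻⁵ T, B₂ = 3.40×10⁻⁵ T.
Between parallel currents the two contributions point in opposite directions, so they subtract. B = |B₁ − B₂| = |1.50×10⁻⁵ − 3.40×10⁻⁵| = 1.90×10⁻⁵ T.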